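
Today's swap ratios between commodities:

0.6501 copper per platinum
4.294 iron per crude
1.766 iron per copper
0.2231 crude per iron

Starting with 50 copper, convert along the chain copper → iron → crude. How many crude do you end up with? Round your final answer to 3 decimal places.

50 copper × 1.766 = 88.3 iron
88.3 iron × 0.2231 = 19.69973 crude

19.700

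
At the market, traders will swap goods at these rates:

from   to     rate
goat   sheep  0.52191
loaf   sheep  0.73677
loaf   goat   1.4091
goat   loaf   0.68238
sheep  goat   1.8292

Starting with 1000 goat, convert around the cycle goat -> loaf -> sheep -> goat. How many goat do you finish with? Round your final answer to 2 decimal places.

919.64

1000 goat × 0.68238 = 682.38 loaf
682.38 loaf × 0.73677 = 502.7571126 sheep
502.7571126 sheep × 1.8292 = 919.64331036792 goat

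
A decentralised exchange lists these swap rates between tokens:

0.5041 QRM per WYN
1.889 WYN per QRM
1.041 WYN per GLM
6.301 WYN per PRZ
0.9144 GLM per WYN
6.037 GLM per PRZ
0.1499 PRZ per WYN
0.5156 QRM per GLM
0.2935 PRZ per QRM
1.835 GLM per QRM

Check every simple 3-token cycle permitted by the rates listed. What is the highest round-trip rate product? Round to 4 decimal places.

0.9629

WYN→QRM→GLM→WYN: 0.5041 × 1.835 × 1.041 = 0.96295
PRZ→GLM→WYN→PRZ: 6.037 × 1.041 × 0.1499 = 0.94205
PRZ→WYN→QRM→PRZ: 6.301 × 0.5041 × 0.2935 = 0.93225
PRZ→GLM→QRM→PRZ: 6.037 × 0.5156 × 0.2935 = 0.91357
WYN→GLM→QRM→WYN: 0.9144 × 0.5156 × 1.889 = 0.89060
Maximum is WYN→QRM→GLM→WYN at 0.9629; no arbitrage — every cycle loses value.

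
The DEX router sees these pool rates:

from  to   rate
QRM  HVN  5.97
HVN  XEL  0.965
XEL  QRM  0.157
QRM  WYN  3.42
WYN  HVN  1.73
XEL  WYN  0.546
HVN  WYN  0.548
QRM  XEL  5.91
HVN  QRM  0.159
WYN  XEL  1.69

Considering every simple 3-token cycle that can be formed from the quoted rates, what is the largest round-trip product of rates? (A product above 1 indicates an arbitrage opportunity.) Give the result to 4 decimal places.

WYN→HVN→QRM→WYN: 1.73 × 0.159 × 3.42 = 0.94074
WYN→HVN→XEL→WYN: 1.73 × 0.965 × 0.546 = 0.91152
WYN→XEL→QRM→WYN: 1.69 × 0.157 × 3.42 = 0.90743
QRM→HVN→XEL→QRM: 5.97 × 0.965 × 0.157 = 0.90448
Maximum is WYN→HVN→QRM→WYN at 0.9407; no arbitrage — every cycle loses value.

0.9407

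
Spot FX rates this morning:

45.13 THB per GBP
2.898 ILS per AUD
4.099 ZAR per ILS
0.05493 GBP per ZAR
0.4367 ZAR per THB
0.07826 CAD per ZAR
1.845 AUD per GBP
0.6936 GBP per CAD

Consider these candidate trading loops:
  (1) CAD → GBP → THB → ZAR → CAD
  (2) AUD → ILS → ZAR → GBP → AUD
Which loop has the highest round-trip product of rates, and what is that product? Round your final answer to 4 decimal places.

1.2039

(1) 0.6936 × 45.13 × 0.4367 × 0.07826 = 1.06979
(2) 2.898 × 4.099 × 0.05493 × 1.845 = 1.20388
Highest is cycle (2) at 1.2039 (>1, arbitrage).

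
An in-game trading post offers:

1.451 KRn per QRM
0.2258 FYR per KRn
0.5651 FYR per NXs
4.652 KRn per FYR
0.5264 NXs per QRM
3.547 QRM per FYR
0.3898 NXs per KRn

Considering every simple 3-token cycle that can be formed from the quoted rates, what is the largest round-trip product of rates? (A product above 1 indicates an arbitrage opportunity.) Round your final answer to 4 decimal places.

1.1621

QRM→KRn→FYR→QRM: 1.451 × 0.2258 × 3.547 = 1.16212
QRM→NXs→FYR→QRM: 0.5264 × 0.5651 × 3.547 = 1.05512
KRn→NXs→FYR→KRn: 0.3898 × 0.5651 × 4.652 = 1.02472
Maximum is QRM→KRn→FYR→QRM at 1.1621; arbitrage exists.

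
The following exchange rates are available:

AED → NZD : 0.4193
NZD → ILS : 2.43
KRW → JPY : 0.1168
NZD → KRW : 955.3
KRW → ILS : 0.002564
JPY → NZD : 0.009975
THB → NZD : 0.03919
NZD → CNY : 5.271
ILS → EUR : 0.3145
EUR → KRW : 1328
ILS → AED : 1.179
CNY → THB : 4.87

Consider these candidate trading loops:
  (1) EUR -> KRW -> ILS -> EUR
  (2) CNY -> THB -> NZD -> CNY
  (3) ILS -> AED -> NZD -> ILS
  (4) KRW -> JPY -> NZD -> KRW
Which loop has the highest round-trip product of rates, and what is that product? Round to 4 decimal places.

1.2013

(1) 1328 × 0.002564 × 0.3145 = 1.07087
(2) 4.87 × 0.03919 × 5.271 = 1.00600
(3) 1.179 × 0.4193 × 2.43 = 1.20128
(4) 0.1168 × 0.009975 × 955.3 = 1.11300
Highest is cycle (3) at 1.2013 (>1, arbitrage).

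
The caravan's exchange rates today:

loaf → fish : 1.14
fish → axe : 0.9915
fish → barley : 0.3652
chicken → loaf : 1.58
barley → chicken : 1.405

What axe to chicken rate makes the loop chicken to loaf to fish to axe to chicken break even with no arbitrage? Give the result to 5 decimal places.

0.55994

Known legs of the cycle: 1.58 × 1.14 × 0.9915 = 1.7858898
For no arbitrage the full-cycle product must be 1, so the missing rate is 1 / 1.7858898 ≈ 0.5599450.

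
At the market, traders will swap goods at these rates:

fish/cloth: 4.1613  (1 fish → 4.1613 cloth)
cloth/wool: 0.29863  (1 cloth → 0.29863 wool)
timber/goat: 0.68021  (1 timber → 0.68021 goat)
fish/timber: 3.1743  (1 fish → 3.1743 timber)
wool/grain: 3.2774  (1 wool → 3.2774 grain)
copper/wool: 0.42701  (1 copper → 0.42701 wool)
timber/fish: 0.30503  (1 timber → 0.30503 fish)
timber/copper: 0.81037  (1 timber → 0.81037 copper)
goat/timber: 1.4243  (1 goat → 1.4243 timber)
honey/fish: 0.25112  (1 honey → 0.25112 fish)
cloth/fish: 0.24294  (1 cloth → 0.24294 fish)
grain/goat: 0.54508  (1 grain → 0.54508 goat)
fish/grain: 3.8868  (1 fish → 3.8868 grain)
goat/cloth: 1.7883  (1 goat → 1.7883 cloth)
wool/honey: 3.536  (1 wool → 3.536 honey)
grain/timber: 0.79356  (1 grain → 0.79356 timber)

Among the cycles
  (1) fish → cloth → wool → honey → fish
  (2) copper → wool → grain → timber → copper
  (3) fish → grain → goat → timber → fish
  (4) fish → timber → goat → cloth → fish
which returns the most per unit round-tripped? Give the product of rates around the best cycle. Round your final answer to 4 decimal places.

1.1035

(1) 4.1613 × 0.29863 × 3.536 × 0.25112 = 1.10346
(2) 0.42701 × 3.2774 × 0.79356 × 0.81037 = 0.89998
(3) 3.8868 × 0.54508 × 1.4243 × 0.30503 = 0.92044
(4) 3.1743 × 0.68021 × 1.7883 × 0.24294 = 0.93806
Highest is cycle (1) at 1.1035 (>1, arbitrage).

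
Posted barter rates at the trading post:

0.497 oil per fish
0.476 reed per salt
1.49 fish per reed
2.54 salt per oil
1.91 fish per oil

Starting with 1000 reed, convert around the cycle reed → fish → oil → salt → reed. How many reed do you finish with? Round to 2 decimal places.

1000 reed × 1.49 = 1490 fish
1490 fish × 0.497 = 740.53 oil
740.53 oil × 2.54 = 1880.9462 salt
1880.9462 salt × 0.476 = 895.3303912 reed

895.33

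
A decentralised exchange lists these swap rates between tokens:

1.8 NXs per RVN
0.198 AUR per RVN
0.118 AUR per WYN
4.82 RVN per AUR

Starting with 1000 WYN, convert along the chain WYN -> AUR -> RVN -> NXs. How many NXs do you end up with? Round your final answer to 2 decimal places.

1000 WYN × 0.118 = 118 AUR
118 AUR × 4.82 = 568.76 RVN
568.76 RVN × 1.8 = 1023.768 NXs

1023.77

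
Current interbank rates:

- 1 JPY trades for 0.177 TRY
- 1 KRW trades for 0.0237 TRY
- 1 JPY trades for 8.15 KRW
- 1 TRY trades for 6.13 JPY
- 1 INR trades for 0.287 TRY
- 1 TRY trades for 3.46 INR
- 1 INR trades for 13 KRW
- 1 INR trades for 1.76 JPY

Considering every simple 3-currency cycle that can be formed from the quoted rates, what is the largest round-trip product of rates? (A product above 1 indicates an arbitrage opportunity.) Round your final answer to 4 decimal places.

JPY→KRW→TRY→JPY: 8.15 × 0.0237 × 6.13 = 1.18404
JPY→TRY→INR→JPY: 0.177 × 3.46 × 1.76 = 1.07786
KRW→TRY→INR→KRW: 0.0237 × 3.46 × 13 = 1.06603
Maximum is JPY→KRW→TRY→JPY at 1.1840; arbitrage exists.

1.1840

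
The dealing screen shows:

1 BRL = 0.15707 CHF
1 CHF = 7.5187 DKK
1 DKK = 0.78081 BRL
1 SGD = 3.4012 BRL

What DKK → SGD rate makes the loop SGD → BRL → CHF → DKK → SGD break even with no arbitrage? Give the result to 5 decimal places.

Known legs of the cycle: 3.4012 × 0.15707 × 7.5187 = 4.0166886652508
For no arbitrage the full-cycle product must be 1, so the missing rate is 1 / 4.0166886652508 ≈ 0.2489613.

0.24896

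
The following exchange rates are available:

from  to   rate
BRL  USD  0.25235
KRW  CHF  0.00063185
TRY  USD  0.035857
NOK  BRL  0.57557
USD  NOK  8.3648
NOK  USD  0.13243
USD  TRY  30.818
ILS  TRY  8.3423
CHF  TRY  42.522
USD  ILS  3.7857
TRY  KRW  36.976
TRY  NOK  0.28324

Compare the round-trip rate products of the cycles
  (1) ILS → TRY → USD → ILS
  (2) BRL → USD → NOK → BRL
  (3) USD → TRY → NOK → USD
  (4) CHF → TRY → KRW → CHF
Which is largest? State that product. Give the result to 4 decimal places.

(1) 8.3423 × 0.035857 × 3.7857 = 1.13242
(2) 0.25235 × 8.3648 × 0.57557 = 1.21495
(3) 30.818 × 0.28324 × 0.13243 = 1.15597
(4) 42.522 × 36.976 × 0.00063185 = 0.99345
Highest is cycle (2) at 1.2149 (>1, arbitrage).

1.2149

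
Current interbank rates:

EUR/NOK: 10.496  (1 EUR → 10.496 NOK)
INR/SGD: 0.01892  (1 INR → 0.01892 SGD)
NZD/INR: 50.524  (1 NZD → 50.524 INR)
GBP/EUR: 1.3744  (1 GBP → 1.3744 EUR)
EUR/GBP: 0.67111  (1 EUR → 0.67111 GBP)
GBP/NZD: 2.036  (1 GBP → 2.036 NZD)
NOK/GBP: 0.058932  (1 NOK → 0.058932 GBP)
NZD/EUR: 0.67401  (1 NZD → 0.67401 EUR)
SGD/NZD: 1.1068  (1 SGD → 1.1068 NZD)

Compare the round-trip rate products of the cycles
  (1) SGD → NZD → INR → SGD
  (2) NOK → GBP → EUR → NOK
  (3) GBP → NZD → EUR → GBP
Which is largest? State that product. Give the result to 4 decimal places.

(1) 1.1068 × 50.524 × 0.01892 = 1.05801
(2) 0.058932 × 1.3744 × 10.496 = 0.85014
(3) 2.036 × 0.67401 × 0.67111 = 0.92095
Highest is cycle (1) at 1.0580 (>1, arbitrage).

1.0580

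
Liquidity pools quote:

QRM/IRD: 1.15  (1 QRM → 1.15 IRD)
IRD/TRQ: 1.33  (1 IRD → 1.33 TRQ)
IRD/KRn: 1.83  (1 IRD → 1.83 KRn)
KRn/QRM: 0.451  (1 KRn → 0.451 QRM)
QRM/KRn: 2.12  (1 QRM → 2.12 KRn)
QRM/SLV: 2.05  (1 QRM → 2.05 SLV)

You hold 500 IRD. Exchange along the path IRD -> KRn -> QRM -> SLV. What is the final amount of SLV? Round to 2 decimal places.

500 IRD × 1.83 = 915 KRn
915 KRn × 0.451 = 412.665 QRM
412.665 QRM × 2.05 = 845.96325 SLV

845.96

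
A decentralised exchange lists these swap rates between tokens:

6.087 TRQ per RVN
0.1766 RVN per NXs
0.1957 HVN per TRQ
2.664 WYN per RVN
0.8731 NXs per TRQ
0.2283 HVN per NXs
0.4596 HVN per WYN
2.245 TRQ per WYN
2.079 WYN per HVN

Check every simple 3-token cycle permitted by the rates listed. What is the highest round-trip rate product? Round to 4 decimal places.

TRQ→NXs→RVN→TRQ: 0.8731 × 0.1766 × 6.087 = 0.93855
TRQ→HVN→WYN→TRQ: 0.1957 × 2.079 × 2.245 = 0.91340
Maximum is TRQ→NXs→RVN→TRQ at 0.9386; no arbitrage — every cycle loses value.

0.9386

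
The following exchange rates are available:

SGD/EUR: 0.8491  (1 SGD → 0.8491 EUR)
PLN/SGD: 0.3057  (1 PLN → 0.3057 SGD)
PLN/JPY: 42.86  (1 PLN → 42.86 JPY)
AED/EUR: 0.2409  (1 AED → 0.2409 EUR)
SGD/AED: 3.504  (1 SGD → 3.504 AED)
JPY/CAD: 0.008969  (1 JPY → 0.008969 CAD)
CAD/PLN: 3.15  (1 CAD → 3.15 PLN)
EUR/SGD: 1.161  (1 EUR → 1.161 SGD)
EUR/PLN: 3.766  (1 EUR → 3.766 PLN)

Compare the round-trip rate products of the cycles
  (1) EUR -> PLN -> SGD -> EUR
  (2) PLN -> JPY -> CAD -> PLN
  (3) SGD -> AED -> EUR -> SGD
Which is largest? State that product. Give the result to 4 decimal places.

1.2109

(1) 3.766 × 0.3057 × 0.8491 = 0.97754
(2) 42.86 × 0.008969 × 3.15 = 1.21090
(3) 3.504 × 0.2409 × 1.161 = 0.98002
Highest is cycle (2) at 1.2109 (>1, arbitrage).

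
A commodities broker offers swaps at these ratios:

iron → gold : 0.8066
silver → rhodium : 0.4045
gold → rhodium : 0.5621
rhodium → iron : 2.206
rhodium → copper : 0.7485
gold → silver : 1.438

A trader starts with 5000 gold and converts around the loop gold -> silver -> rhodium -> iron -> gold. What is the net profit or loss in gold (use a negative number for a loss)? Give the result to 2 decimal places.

5000 gold × 1.438 = 7190 silver
7190 silver × 0.4045 = 2908.355 rhodium
2908.355 rhodium × 2.206 = 6415.83113 iron
6415.83113 iron × 0.8066 = 5175.009389458 gold
Net change: 5175.009389458 − 5000 = 175.009389458 gold

175.01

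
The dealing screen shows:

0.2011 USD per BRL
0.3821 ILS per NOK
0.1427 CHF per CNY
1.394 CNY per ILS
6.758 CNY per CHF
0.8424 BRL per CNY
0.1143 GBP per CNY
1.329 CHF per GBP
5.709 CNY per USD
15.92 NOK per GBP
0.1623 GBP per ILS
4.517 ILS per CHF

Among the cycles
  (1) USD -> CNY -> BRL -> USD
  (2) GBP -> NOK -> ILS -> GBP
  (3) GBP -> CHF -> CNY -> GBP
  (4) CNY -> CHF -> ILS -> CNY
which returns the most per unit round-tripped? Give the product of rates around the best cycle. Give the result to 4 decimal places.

1.0266

(1) 5.709 × 0.8424 × 0.2011 = 0.96714
(2) 15.92 × 0.3821 × 0.1623 = 0.98728
(3) 1.329 × 6.758 × 0.1143 = 1.02657
(4) 0.1427 × 4.517 × 1.394 = 0.89854
Highest is cycle (3) at 1.0266 (>1, arbitrage).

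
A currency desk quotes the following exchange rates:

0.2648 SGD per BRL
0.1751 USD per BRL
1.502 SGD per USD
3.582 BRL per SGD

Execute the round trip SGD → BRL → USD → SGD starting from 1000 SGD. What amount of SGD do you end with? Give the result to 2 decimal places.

942.07

1000 SGD × 3.582 = 3582 BRL
3582 BRL × 0.1751 = 627.2082 USD
627.2082 USD × 1.502 = 942.0667164 SGD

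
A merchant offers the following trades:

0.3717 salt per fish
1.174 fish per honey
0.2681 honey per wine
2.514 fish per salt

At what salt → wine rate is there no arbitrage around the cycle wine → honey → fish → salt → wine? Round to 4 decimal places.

8.5476

Known legs of the cycle: 0.2681 × 1.174 × 0.3717 = 0.11699235198
For no arbitrage the full-cycle product must be 1, so the missing rate is 1 / 0.11699235198 ≈ 8.547567.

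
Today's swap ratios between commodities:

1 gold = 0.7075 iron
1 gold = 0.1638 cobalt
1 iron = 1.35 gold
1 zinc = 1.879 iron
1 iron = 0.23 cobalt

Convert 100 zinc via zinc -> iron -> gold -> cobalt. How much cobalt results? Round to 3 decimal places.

100 zinc × 1.879 = 187.9 iron
187.9 iron × 1.35 = 253.665 gold
253.665 gold × 0.1638 = 41.550327 cobalt

41.550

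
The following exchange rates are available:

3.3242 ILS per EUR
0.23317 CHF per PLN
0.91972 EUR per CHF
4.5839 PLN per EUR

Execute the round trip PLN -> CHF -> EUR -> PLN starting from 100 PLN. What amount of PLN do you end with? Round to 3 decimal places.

98.302

100 PLN × 0.23317 = 23.317 CHF
23.317 CHF × 0.91972 = 21.44511124 EUR
21.44511124 EUR × 4.5839 = 98.302245413036 PLN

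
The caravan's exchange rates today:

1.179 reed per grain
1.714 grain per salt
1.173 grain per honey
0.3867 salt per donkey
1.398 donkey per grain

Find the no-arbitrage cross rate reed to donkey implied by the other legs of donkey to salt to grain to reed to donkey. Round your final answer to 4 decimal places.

Known legs of the cycle: 0.3867 × 1.714 × 1.179 = 0.7814456802
For no arbitrage the full-cycle product must be 1, so the missing rate is 1 / 0.7814456802 ≈ 1.279679.

1.2797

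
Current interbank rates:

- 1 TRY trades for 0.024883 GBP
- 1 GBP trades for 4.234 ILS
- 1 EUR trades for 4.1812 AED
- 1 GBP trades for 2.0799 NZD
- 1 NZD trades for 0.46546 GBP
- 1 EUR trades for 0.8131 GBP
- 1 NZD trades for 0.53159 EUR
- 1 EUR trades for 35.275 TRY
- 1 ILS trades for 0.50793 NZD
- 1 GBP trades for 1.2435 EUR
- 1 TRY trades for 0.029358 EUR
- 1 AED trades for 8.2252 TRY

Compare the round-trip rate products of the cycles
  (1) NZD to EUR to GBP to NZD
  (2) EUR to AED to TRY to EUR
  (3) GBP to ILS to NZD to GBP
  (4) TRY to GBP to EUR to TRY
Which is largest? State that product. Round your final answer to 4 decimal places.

(1) 0.53159 × 0.8131 × 2.0799 = 0.89901
(2) 4.1812 × 8.2252 × 0.029358 = 1.00966
(3) 4.234 × 0.50793 × 0.46546 = 1.00101
(4) 0.024883 × 1.2435 × 35.275 = 1.09148
Highest is cycle (4) at 1.0915 (>1, arbitrage).

1.0915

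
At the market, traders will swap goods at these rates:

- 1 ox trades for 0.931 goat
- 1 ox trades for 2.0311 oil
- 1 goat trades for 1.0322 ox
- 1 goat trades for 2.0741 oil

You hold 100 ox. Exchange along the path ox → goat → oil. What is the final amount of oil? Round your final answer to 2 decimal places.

100 ox × 0.931 = 93.1 goat
93.1 goat × 2.0741 = 193.09871 oil

193.10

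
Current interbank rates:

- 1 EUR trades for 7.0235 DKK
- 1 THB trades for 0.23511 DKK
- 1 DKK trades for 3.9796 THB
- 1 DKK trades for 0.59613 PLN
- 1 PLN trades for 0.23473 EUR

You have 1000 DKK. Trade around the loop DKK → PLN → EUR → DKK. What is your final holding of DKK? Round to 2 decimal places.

1000 DKK × 0.59613 = 596.13 PLN
596.13 PLN × 0.23473 = 139.9295949 EUR
139.9295949 EUR × 7.0235 = 982.79550978015 DKK

982.80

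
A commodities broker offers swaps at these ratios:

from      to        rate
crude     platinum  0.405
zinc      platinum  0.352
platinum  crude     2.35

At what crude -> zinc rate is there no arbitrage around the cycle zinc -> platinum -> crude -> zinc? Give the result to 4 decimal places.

1.2089

Known legs of the cycle: 0.352 × 2.35 = 0.8272
For no arbitrage the full-cycle product must be 1, so the missing rate is 1 / 0.8272 ≈ 1.208897.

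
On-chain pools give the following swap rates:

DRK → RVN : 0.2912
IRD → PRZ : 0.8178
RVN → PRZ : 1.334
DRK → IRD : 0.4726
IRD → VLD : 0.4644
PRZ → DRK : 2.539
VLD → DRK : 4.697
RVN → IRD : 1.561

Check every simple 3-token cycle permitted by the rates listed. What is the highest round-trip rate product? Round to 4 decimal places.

1.0309

VLD→DRK→IRD→VLD: 4.697 × 0.4726 × 0.4644 = 1.03088
PRZ→DRK→RVN→PRZ: 2.539 × 0.2912 × 1.334 = 0.98630
PRZ→DRK→IRD→PRZ: 2.539 × 0.4726 × 0.8178 = 0.98130
Maximum is VLD→DRK→IRD→VLD at 1.0309; arbitrage exists.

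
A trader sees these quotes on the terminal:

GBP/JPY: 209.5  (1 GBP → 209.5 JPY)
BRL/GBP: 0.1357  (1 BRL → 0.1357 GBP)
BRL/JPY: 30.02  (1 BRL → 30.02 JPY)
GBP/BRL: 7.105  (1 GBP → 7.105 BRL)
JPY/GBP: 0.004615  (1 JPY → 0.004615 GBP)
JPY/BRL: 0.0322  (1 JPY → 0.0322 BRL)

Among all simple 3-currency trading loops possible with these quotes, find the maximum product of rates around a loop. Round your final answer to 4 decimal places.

0.9843

BRL→JPY→GBP→BRL: 30.02 × 0.004615 × 7.105 = 0.98434
BRL→GBP→JPY→BRL: 0.1357 × 209.5 × 0.0322 = 0.91542
Maximum is BRL→JPY→GBP→BRL at 0.9843; no arbitrage — every cycle loses value.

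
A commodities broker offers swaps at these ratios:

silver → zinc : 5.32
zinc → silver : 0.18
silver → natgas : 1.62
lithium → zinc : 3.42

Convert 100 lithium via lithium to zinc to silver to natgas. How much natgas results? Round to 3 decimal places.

100 lithium × 3.42 = 342 zinc
342 zinc × 0.18 = 61.56 silver
61.56 silver × 1.62 = 99.7272 natgas

99.727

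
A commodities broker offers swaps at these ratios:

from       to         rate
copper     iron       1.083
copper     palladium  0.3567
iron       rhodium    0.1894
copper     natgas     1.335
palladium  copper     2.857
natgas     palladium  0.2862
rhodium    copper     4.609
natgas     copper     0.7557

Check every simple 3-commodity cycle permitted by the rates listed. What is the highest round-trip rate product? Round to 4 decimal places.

1.0916

palladium→copper→natgas→palladium: 2.857 × 1.335 × 0.2862 = 1.09159
rhodium→copper→iron→rhodium: 4.609 × 1.083 × 0.1894 = 0.94540
Maximum is palladium→copper→natgas→palladium at 1.0916; arbitrage exists.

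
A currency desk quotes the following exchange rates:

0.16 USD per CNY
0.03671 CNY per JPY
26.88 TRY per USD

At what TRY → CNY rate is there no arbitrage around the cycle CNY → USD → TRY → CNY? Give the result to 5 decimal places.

0.23251

Known legs of the cycle: 0.16 × 26.88 = 4.3008
For no arbitrage the full-cycle product must be 1, so the missing rate is 1 / 4.3008 ≈ 0.2325149.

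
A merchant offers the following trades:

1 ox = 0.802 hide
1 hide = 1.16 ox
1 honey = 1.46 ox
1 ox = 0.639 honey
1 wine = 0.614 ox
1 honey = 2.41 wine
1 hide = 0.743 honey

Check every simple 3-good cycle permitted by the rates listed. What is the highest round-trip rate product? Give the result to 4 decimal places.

wine→ox→honey→wine: 0.614 × 0.639 × 2.41 = 0.94555
hide→honey→ox→hide: 0.743 × 1.46 × 0.802 = 0.86999
Maximum is wine→ox→honey→wine at 0.9456; no arbitrage — every cycle loses value.

0.9456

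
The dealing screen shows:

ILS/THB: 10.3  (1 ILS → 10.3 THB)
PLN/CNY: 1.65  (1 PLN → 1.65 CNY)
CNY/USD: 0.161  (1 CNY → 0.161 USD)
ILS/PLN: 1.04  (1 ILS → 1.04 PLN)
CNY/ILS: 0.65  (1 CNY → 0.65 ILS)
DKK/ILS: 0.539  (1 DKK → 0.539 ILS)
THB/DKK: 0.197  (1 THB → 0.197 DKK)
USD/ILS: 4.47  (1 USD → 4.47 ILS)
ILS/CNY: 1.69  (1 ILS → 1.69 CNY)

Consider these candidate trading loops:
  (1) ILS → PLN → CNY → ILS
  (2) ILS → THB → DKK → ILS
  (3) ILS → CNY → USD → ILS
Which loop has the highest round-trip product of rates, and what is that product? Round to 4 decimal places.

1.2162

(1) 1.04 × 1.65 × 0.65 = 1.11540
(2) 10.3 × 0.197 × 0.539 = 1.09368
(3) 1.69 × 0.161 × 4.47 = 1.21624
Highest is cycle (3) at 1.2162 (>1, arbitrage).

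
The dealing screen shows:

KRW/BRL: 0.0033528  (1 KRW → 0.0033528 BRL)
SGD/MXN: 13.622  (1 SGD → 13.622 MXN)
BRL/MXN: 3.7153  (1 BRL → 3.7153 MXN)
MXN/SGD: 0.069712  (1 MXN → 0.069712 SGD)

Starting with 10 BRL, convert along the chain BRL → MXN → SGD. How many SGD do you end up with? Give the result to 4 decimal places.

10 BRL × 3.7153 = 37.153 MXN
37.153 MXN × 0.069712 = 2.590009936 SGD

2.5900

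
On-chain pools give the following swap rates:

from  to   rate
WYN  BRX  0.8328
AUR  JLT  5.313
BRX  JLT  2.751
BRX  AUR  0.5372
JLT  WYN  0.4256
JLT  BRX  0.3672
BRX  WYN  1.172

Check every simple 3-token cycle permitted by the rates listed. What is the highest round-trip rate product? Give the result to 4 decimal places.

AUR→JLT→BRX→AUR: 5.313 × 0.3672 × 0.5372 = 1.04804
BRX→JLT→WYN→BRX: 2.751 × 0.4256 × 0.8328 = 0.97506
Maximum is AUR→JLT→BRX→AUR at 1.0480; arbitrage exists.

1.0480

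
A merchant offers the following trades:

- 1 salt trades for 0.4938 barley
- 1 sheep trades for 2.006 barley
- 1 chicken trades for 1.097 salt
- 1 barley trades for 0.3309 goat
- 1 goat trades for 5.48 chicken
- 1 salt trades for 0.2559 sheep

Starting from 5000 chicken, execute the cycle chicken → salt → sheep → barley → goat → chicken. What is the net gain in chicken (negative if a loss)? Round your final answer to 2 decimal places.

105.70

5000 chicken × 1.097 = 5485 salt
5485 salt × 0.2559 = 1403.6115 sheep
1403.6115 sheep × 2.006 = 2815.644669 barley
2815.644669 barley × 0.3309 = 931.6968209721 goat
931.6968209721 goat × 5.48 = 5105.698578927108 chicken
Net change: 5105.698578927108 − 5000 = 105.698578927108 chicken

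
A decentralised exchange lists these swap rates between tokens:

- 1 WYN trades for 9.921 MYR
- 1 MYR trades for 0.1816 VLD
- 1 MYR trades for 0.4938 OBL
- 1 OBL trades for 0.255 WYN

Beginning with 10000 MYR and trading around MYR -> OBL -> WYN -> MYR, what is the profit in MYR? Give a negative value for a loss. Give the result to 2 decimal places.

2492.42

10000 MYR × 0.4938 = 4938 OBL
4938 OBL × 0.255 = 1259.19 WYN
1259.19 WYN × 9.921 = 12492.42399 MYR
Net change: 12492.42399 − 10000 = 2492.42399 MYR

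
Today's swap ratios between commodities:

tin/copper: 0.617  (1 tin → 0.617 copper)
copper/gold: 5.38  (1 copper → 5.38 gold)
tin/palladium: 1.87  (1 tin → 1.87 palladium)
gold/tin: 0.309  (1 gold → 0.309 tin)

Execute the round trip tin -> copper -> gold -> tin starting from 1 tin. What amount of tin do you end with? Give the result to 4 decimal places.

1 tin × 0.617 = 0.617 copper
0.617 copper × 5.38 = 3.31946 gold
3.31946 gold × 0.309 = 1.02571314 tin

1.0257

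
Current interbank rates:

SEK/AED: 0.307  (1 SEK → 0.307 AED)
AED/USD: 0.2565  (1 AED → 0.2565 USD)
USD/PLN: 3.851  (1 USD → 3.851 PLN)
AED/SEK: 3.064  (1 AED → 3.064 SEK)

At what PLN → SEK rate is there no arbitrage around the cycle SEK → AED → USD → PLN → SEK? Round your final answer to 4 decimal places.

Known legs of the cycle: 0.307 × 0.2565 × 3.851 = 0.3032489205
For no arbitrage the full-cycle product must be 1, so the missing rate is 1 / 0.3032489205 ≈ 3.297621.

3.2976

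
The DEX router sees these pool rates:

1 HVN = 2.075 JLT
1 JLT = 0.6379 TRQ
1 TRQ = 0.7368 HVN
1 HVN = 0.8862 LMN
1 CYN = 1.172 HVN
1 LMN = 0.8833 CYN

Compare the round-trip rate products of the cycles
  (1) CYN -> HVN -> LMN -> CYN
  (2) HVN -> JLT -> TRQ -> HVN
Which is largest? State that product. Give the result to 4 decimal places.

(1) 1.172 × 0.8862 × 0.8833 = 0.91742
(2) 2.075 × 0.6379 × 0.7368 = 0.97526
Highest is cycle (2) at 0.9753 (≤1, no arbitrage).

0.9753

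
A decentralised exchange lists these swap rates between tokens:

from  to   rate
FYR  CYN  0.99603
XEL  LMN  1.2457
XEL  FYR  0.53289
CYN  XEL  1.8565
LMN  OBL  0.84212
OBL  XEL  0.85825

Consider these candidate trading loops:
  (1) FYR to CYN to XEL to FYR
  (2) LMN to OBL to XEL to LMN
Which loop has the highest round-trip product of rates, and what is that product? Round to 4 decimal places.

0.9854

(1) 0.99603 × 1.8565 × 0.53289 = 0.98538
(2) 0.84212 × 0.85825 × 1.2457 = 0.90033
Highest is cycle (1) at 0.9854 (≤1, no arbitrage).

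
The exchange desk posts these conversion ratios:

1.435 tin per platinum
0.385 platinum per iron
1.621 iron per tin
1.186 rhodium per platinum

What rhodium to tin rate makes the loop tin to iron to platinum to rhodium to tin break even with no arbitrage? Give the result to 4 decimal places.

Known legs of the cycle: 1.621 × 0.385 × 1.186 = 0.74016481
For no arbitrage the full-cycle product must be 1, so the missing rate is 1 / 0.74016481 ≈ 1.351050.

1.3511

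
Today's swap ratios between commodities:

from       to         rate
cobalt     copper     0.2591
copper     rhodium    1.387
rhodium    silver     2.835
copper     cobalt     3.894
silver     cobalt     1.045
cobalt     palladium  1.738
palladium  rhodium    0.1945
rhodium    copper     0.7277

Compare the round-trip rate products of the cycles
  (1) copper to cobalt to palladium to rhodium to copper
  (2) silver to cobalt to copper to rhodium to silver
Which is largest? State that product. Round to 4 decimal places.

1.0647

(1) 3.894 × 1.738 × 0.1945 × 0.7277 = 0.95789
(2) 1.045 × 0.2591 × 1.387 × 2.835 = 1.06467
Highest is cycle (2) at 1.0647 (>1, arbitrage).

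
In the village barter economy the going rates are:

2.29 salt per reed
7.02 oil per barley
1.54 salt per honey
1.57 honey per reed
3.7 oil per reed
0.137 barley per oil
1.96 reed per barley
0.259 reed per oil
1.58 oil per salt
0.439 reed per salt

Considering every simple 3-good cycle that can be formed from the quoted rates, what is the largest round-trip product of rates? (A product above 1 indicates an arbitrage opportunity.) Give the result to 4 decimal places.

1.0614

reed→honey→salt→reed: 1.57 × 1.54 × 0.439 = 1.06141
oil→barley→reed→oil: 0.137 × 1.96 × 3.7 = 0.99352
oil→reed→salt→oil: 0.259 × 2.29 × 1.58 = 0.93711
Maximum is reed→honey→salt→reed at 1.0614; arbitrage exists.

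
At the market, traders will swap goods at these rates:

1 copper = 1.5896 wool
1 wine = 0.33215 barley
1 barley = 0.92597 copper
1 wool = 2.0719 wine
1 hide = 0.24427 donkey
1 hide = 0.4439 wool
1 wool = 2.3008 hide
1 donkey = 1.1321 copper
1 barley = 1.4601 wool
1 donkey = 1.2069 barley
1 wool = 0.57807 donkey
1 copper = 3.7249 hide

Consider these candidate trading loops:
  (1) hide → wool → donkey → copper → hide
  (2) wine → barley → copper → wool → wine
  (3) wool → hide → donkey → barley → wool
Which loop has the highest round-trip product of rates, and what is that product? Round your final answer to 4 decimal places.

1.0821

(1) 0.4439 × 0.57807 × 1.1321 × 3.7249 = 1.08209
(2) 0.33215 × 0.92597 × 1.5896 × 2.0719 = 1.01295
(3) 2.3008 × 0.24427 × 1.2069 × 1.4601 = 0.99038
Highest is cycle (1) at 1.0821 (>1, arbitrage).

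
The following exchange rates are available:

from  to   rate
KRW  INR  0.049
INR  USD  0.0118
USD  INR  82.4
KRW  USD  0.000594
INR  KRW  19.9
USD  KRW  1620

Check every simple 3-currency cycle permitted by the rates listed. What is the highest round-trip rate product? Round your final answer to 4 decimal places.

0.9740

INR→KRW→USD→INR: 19.9 × 0.000594 × 82.4 = 0.97402
INR→USD→KRW→INR: 0.0118 × 1620 × 0.049 = 0.93668
Maximum is INR→KRW→USD→INR at 0.9740; no arbitrage — every cycle loses value.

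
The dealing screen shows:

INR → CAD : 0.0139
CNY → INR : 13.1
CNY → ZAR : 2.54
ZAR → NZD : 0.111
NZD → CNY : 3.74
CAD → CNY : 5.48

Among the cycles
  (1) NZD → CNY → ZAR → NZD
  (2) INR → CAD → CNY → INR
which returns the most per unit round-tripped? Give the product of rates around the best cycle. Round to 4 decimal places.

(1) 3.74 × 2.54 × 0.111 = 1.05446
(2) 0.0139 × 5.48 × 13.1 = 0.99785
Highest is cycle (1) at 1.0545 (>1, arbitrage).

1.0545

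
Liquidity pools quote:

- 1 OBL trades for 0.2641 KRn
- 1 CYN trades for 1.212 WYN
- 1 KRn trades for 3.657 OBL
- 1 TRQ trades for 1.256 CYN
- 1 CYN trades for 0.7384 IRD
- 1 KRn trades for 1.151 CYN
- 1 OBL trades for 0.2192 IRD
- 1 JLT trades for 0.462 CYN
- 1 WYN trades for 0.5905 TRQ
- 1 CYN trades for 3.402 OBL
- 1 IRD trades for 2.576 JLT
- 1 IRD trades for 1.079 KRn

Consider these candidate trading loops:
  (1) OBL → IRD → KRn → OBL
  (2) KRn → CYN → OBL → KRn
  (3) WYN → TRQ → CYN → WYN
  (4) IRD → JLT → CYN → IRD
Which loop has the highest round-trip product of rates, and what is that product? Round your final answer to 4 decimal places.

1.0341

(1) 0.2192 × 1.079 × 3.657 = 0.86494
(2) 1.151 × 3.402 × 0.2641 = 1.03414
(3) 0.5905 × 1.256 × 1.212 = 0.89890
(4) 2.576 × 0.462 × 0.7384 = 0.87878
Highest is cycle (2) at 1.0341 (>1, arbitrage).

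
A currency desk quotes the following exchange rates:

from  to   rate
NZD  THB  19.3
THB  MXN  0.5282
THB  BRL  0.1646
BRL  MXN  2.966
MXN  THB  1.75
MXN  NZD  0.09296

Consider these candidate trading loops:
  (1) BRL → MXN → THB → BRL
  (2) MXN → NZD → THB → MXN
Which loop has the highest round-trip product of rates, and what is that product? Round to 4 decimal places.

0.9477

(1) 2.966 × 1.75 × 0.1646 = 0.85436
(2) 0.09296 × 19.3 × 0.5282 = 0.94766
Highest is cycle (2) at 0.9477 (≤1, no arbitrage).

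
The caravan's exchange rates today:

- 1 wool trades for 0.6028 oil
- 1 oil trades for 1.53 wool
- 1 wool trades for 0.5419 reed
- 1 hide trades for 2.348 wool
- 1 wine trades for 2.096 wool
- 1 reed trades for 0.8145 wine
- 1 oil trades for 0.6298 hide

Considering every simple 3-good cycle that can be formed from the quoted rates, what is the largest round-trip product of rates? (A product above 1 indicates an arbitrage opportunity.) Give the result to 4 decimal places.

0.9251

reed→wine→wool→reed: 0.8145 × 2.096 × 0.5419 = 0.92513
oil→hide→wool→oil: 0.6298 × 2.348 × 0.6028 = 0.89140
Maximum is reed→wine→wool→reed at 0.9251; no arbitrage — every cycle loses value.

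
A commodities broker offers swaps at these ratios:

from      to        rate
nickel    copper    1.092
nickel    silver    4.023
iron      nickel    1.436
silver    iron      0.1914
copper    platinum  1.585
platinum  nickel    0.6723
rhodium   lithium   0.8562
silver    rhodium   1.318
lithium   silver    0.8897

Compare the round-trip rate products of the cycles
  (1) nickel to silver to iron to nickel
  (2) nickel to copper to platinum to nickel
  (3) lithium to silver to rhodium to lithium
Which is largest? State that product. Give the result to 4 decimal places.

(1) 4.023 × 0.1914 × 1.436 = 1.10572
(2) 1.092 × 1.585 × 0.6723 = 1.16363
(3) 0.8897 × 1.318 × 0.8562 = 1.00400
Highest is cycle (2) at 1.1636 (>1, arbitrage).

1.1636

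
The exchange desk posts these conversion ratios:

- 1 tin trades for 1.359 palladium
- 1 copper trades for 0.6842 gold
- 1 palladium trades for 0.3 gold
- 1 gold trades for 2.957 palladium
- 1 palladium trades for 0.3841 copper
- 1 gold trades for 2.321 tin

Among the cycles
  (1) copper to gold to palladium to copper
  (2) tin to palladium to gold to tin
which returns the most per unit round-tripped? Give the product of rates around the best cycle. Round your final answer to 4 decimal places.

0.9463

(1) 0.6842 × 2.957 × 0.3841 = 0.77710
(2) 1.359 × 0.3 × 2.321 = 0.94627
Highest is cycle (2) at 0.9463 (≤1, no arbitrage).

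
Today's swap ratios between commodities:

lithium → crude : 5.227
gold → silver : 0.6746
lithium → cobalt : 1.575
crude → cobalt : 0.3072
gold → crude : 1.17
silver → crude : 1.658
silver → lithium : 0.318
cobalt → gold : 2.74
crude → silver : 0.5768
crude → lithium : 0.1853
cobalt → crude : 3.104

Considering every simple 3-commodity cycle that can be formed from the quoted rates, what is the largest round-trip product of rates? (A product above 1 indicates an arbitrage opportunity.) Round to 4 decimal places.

0.9848

crude→cobalt→gold→crude: 0.3072 × 2.74 × 1.17 = 0.98482
crude→silver→lithium→crude: 0.5768 × 0.318 × 5.227 = 0.95875
crude→lithium→cobalt→crude: 0.1853 × 1.575 × 3.104 = 0.90589
Maximum is crude→cobalt→gold→crude at 0.9848; no arbitrage — every cycle loses value.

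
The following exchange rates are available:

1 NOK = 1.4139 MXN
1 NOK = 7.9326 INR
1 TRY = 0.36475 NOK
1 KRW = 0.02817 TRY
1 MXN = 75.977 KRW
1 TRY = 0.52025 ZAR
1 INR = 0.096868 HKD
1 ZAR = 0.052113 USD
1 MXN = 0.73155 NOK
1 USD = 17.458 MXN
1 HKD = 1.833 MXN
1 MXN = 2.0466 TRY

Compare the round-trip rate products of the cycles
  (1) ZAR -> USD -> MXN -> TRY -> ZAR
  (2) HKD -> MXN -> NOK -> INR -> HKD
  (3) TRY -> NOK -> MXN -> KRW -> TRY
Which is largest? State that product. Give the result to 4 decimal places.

(1) 0.052113 × 17.458 × 2.0466 × 0.52025 = 0.96869
(2) 1.833 × 0.73155 × 7.9326 × 0.096868 = 1.03039
(3) 0.36475 × 1.4139 × 75.977 × 0.02817 = 1.10378
Highest is cycle (3) at 1.1038 (>1, arbitrage).

1.1038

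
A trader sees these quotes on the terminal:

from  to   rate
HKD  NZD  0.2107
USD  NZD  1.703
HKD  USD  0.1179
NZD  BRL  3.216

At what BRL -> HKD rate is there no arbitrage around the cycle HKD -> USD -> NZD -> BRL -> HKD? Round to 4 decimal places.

Known legs of the cycle: 0.1179 × 1.703 × 3.216 = 0.6457203792
For no arbitrage the full-cycle product must be 1, so the missing rate is 1 / 0.6457203792 ≈ 1.548658.

1.5487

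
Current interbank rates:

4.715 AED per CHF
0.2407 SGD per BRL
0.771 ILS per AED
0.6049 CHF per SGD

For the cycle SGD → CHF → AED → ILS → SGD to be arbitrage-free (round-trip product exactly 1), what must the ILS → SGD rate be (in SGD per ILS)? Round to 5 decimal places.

0.45476

Known legs of the cycle: 0.6049 × 4.715 × 0.771 = 2.1989717985
For no arbitrage the full-cycle product must be 1, so the missing rate is 1 / 2.1989717985 ≈ 0.4547580.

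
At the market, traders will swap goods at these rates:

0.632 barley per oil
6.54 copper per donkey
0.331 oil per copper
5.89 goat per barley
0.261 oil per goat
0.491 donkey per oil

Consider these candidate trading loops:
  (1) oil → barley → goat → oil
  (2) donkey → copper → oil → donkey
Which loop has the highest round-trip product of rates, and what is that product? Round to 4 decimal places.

(1) 0.632 × 5.89 × 0.261 = 0.97157
(2) 6.54 × 0.331 × 0.491 = 1.06289
Highest is cycle (2) at 1.0629 (>1, arbitrage).

1.0629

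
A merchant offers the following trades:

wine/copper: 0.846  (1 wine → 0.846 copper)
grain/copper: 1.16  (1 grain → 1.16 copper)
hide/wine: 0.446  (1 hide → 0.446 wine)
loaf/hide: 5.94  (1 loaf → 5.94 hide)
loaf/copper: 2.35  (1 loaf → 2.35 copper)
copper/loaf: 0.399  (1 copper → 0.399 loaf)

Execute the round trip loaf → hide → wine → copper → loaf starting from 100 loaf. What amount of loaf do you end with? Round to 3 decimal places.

89.426

100 loaf × 5.94 = 594 hide
594 hide × 0.446 = 264.924 wine
264.924 wine × 0.846 = 224.125704 copper
224.125704 copper × 0.399 = 89.426155896 loaf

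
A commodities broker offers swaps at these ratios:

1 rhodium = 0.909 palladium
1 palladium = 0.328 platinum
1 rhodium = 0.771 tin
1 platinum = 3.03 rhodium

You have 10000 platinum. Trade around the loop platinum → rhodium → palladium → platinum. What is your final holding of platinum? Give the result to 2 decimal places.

10000 platinum × 3.03 = 30300 rhodium
30300 rhodium × 0.909 = 27542.7 palladium
27542.7 palladium × 0.328 = 9034.0056 platinum

9034.01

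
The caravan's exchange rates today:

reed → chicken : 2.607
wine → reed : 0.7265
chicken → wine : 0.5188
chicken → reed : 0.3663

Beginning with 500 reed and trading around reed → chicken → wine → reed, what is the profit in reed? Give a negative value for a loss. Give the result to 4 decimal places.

500 reed × 2.607 = 1303.5 chicken
1303.5 chicken × 0.5188 = 676.2558 wine
676.2558 wine × 0.7265 = 491.2998387 reed
Net change: 491.2998387 − 500 = -8.7001613 reed

-8.7002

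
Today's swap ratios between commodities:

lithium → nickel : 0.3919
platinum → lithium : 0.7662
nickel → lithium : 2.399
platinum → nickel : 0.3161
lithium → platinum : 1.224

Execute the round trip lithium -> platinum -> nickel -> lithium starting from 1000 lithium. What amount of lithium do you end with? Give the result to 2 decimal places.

928.19

1000 lithium × 1.224 = 1224 platinum
1224 platinum × 0.3161 = 386.9064 nickel
386.9064 nickel × 2.399 = 928.1884536 lithium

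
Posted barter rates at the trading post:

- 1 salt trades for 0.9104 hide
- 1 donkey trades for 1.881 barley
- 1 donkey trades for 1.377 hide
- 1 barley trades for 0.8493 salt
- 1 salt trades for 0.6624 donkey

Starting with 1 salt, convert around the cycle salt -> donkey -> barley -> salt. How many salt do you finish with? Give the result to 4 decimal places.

1 salt × 0.6624 = 0.6624 donkey
0.6624 donkey × 1.881 = 1.2459744 barley
1.2459744 barley × 0.8493 = 1.05820605792 salt

1.0582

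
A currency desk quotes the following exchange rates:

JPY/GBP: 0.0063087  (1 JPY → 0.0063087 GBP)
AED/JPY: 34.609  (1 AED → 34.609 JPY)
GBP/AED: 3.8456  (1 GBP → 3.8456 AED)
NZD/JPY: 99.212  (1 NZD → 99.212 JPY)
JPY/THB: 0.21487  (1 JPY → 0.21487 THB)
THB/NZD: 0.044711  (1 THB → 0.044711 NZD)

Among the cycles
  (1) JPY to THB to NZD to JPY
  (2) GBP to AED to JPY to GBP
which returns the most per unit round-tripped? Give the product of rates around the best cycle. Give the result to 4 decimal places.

0.9531

(1) 0.21487 × 0.044711 × 99.212 = 0.95313
(2) 3.8456 × 34.609 × 0.0063087 = 0.83964
Highest is cycle (1) at 0.9531 (≤1, no arbitrage).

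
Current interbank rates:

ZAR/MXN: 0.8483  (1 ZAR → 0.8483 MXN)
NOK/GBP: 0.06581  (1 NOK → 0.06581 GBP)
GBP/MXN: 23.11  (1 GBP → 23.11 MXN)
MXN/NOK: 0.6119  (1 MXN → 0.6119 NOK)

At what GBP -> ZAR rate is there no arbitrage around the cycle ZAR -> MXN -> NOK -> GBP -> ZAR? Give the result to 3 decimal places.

Known legs of the cycle: 0.8483 × 0.6119 × 0.06581 = 0.0341603106137
For no arbitrage the full-cycle product must be 1, so the missing rate is 1 / 0.0341603106137 ≈ 29.27374.

29.274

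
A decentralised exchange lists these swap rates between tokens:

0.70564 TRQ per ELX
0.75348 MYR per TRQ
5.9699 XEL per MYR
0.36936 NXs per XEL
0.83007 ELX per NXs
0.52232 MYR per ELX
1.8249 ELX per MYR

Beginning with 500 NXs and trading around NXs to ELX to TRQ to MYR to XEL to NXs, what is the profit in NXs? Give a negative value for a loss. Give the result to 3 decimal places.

-13.417

500 NXs × 0.83007 = 415.035 ELX
415.035 ELX × 0.70564 = 292.8652974 TRQ
292.8652974 TRQ × 0.75348 = 220.668144284952 MYR
220.668144284952 MYR × 5.9699 = 1317.3667545667349448 XEL
1317.3667545667349448 XEL × 0.36936 = 486.582584466769219211328 NXs
Net change: 486.582584466769219211328 − 500 = -13.417415533230780788672 NXs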